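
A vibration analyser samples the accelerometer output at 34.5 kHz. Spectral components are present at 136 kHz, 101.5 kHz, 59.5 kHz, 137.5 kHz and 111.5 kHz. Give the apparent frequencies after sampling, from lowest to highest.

fs/2 = 17.25 kHz.
136 kHz mod fs = 32.5 kHz.
32.5 kHz > fs/2 = 17.25 kHz, folds to fs − 32.5 kHz = 2 kHz.
101.5 kHz mod fs = 32.5 kHz.
32.5 kHz > fs/2 = 17.25 kHz, folds to fs − 32.5 kHz = 2 kHz.
59.5 kHz mod fs = 25 kHz.
25 kHz > fs/2 = 17.25 kHz, folds to fs − 25 kHz = 9.5 kHz.
137.5 kHz mod fs = 34 kHz.
34 kHz > fs/2 = 17.25 kHz, folds to fs − 34 kHz = 0.5 kHz.
111.5 kHz mod fs = 8 kHz.
8 kHz ≤ fs/2 = 17.25 kHz, appears at 8 kHz.
Distinct values: {0.5 kHz, 2 kHz, 8 kHz, 9.5 kHz}.

0.5 kHz, 2 kHz, 8 kHz, 9.5 kHz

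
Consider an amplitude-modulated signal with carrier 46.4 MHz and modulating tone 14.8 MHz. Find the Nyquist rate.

122.4 MHz

AM sidebands sit at fc ± fm = 31.6 MHz and 61.2 MHz.
Highest-frequency component: 61.2 MHz.
Nyquist rate = 2 × 61.2 MHz = 122.4 MHz.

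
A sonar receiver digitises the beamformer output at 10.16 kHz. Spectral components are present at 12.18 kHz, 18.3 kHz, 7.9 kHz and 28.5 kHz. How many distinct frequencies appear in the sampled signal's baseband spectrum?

3

fs/2 = 5.08 kHz.
12.18 kHz mod fs = 2.02 kHz.
2.02 kHz ≤ fs/2 = 5.08 kHz, appears at 2.02 kHz.
18.3 kHz mod fs = 8.14 kHz.
8.14 kHz > fs/2 = 5.08 kHz, folds to fs − 8.14 kHz = 2.02 kHz.
7.9 kHz > fs/2 = 5.08 kHz, folds to fs − 7.9 kHz = 2.26 kHz.
28.5 kHz mod fs = 8.18 kHz.
8.18 kHz > fs/2 = 5.08 kHz, folds to fs − 8.18 kHz = 1.98 kHz.
Distinct values: {1.98 kHz, 2.02 kHz, 2.26 kHz} → 3.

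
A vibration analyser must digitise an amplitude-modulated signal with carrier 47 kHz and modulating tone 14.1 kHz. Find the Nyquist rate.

122.2 kHz

AM sidebands sit at fc ± fm = 32.9 kHz and 61.1 kHz.
Highest-frequency component: 61.1 kHz.
Nyquist rate = 2 × 61.1 kHz = 122.2 kHz.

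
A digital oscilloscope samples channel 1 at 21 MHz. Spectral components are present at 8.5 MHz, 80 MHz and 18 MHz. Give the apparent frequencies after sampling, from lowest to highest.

fs/2 = 10.5 MHz.
8.5 MHz ≤ fs/2 = 10.5 MHz, passes unchanged.
80 MHz mod fs = 17 MHz.
17 MHz > fs/2 = 10.5 MHz, folds to fs − 17 MHz = 4 MHz.
18 MHz > fs/2 = 10.5 MHz, folds to fs − 18 MHz = 3 MHz.
Distinct values: {3 MHz, 4 MHz, 8.5 MHz}.

3 MHz, 4 MHz, 8.5 MHz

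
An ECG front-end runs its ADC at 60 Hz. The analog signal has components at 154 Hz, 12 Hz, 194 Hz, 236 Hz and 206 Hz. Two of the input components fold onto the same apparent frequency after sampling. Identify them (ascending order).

fs/2 = 30 Hz.
154 Hz mod fs = 34 Hz.
34 Hz > fs/2 = 30 Hz, folds to fs − 34 Hz = 26 Hz.
12 Hz ≤ fs/2 = 30 Hz, passes unchanged.
194 Hz mod fs = 14 Hz.
14 Hz ≤ fs/2 = 30 Hz, appears at 14 Hz.
236 Hz mod fs = 56 Hz.
56 Hz > fs/2 = 30 Hz, folds to fs − 56 Hz = 4 Hz.
206 Hz mod fs = 26 Hz.
26 Hz ≤ fs/2 = 30 Hz, appears at 26 Hz.
154 Hz and 206 Hz both map to 26 Hz.

154 Hz, 206 Hz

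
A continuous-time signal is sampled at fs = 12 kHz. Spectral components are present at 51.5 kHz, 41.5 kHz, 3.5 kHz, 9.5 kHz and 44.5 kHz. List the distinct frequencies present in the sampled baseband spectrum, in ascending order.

2.5 kHz, 3.5 kHz, 5.5 kHz

fs/2 = 6 kHz.
51.5 kHz mod fs = 3.5 kHz.
3.5 kHz ≤ fs/2 = 6 kHz, appears at 3.5 kHz.
41.5 kHz mod fs = 5.5 kHz.
5.5 kHz ≤ fs/2 = 6 kHz, appears at 5.5 kHz.
3.5 kHz ≤ fs/2 = 6 kHz, passes unchanged.
9.5 kHz > fs/2 = 6 kHz, folds to fs − 9.5 kHz = 2.5 kHz.
44.5 kHz mod fs = 8.5 kHz.
8.5 kHz > fs/2 = 6 kHz, folds to fs − 8.5 kHz = 3.5 kHz.
Distinct values: {2.5 kHz, 3.5 kHz, 5.5 kHz}.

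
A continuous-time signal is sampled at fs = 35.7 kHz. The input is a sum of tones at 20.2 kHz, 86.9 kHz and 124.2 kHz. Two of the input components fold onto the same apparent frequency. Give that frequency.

15.5 kHz

fs/2 = 17.85 kHz.
20.2 kHz > fs/2 = 17.85 kHz, folds to fs − 20.2 kHz = 15.5 kHz.
86.9 kHz mod fs = 15.5 kHz.
15.5 kHz ≤ fs/2 = 17.85 kHz, appears at 15.5 kHz.
124.2 kHz mod fs = 17.1 kHz.
17.1 kHz ≤ fs/2 = 17.85 kHz, appears at 17.1 kHz.
20.2 kHz and 86.9 kHz both map to 15.5 kHz.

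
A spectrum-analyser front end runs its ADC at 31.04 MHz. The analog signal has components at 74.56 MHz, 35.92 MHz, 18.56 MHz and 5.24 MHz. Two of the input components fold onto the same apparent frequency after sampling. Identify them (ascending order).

18.56 MHz, 74.56 MHz

fs/2 = 15.52 MHz.
74.56 MHz mod fs = 12.48 MHz.
12.48 MHz ≤ fs/2 = 15.52 MHz, appears at 12.48 MHz.
35.92 MHz mod fs = 4.88 MHz.
4.88 MHz ≤ fs/2 = 15.52 MHz, appears at 4.88 MHz.
18.56 MHz > fs/2 = 15.52 MHz, folds to fs − 18.56 MHz = 12.48 MHz.
5.24 MHz ≤ fs/2 = 15.52 MHz, passes unchanged.
18.56 MHz and 74.56 MHz both map to 12.48 MHz.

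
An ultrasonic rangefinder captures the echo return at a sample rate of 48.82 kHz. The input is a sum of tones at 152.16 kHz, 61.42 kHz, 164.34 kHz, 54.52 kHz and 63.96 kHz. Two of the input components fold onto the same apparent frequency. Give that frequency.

5.7 kHz

fs/2 = 24.41 kHz.
152.16 kHz mod fs = 5.7 kHz.
5.7 kHz ≤ fs/2 = 24.41 kHz, appears at 5.7 kHz.
61.42 kHz mod fs = 12.6 kHz.
12.6 kHz ≤ fs/2 = 24.41 kHz, appears at 12.6 kHz.
164.34 kHz mod fs = 17.88 kHz.
17.88 kHz ≤ fs/2 = 24.41 kHz, appears at 17.88 kHz.
54.52 kHz mod fs = 5.7 kHz.
5.7 kHz ≤ fs/2 = 24.41 kHz, appears at 5.7 kHz.
63.96 kHz mod fs = 15.14 kHz.
15.14 kHz ≤ fs/2 = 24.41 kHz, appears at 15.14 kHz.
54.52 kHz and 152.16 kHz both map to 5.7 kHz.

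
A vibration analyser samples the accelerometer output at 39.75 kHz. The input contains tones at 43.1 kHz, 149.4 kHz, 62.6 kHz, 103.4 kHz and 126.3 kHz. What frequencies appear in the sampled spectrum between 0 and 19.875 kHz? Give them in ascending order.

fs/2 = 19.875 kHz.
43.1 kHz mod fs = 3.35 kHz.
3.35 kHz ≤ fs/2 = 19.875 kHz, appears at 3.35 kHz.
149.4 kHz mod fs = 30.15 kHz.
30.15 kHz > fs/2 = 19.875 kHz, folds to fs − 30.15 kHz = 9.6 kHz.
62.6 kHz mod fs = 22.85 kHz.
22.85 kHz > fs/2 = 19.875 kHz, folds to fs − 22.85 kHz = 16.9 kHz.
103.4 kHz mod fs = 23.9 kHz.
23.9 kHz > fs/2 = 19.875 kHz, folds to fs − 23.9 kHz = 15.85 kHz.
126.3 kHz mod fs = 7.05 kHz.
7.05 kHz ≤ fs/2 = 19.875 kHz, appears at 7.05 kHz.
Distinct values: {3.35 kHz, 7.05 kHz, 9.6 kHz, 15.85 kHz, 16.9 kHz}.

3.35 kHz, 7.05 kHz, 9.6 kHz, 15.85 kHz, 16.9 kHz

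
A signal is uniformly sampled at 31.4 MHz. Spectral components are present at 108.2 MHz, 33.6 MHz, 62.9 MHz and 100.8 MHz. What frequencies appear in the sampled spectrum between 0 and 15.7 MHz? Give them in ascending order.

fs/2 = 15.7 MHz.
108.2 MHz mod fs = 14 MHz.
14 MHz ≤ fs/2 = 15.7 MHz, appears at 14 MHz.
33.6 MHz mod fs = 2.2 MHz.
2.2 MHz ≤ fs/2 = 15.7 MHz, appears at 2.2 MHz.
62.9 MHz mod fs = 0.1 MHz.
0.1 MHz ≤ fs/2 = 15.7 MHz, appears at 0.1 MHz.
100.8 MHz mod fs = 6.6 MHz.
6.6 MHz ≤ fs/2 = 15.7 MHz, appears at 6.6 MHz.
Distinct values: {0.1 MHz, 2.2 MHz, 6.6 MHz, 14 MHz}.

0.1 MHz, 2.2 MHz, 6.6 MHz, 14 MHz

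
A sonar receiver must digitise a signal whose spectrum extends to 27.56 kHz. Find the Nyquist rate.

Nyquist rate = 2 × 27.56 kHz = 55.12 kHz.

55.12 kHz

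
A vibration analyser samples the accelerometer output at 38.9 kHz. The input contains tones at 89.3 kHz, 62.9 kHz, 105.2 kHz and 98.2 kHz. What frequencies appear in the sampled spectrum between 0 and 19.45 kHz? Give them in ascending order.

11.5 kHz, 14.9 kHz, 18.5 kHz

fs/2 = 19.45 kHz.
89.3 kHz mod fs = 11.5 kHz.
11.5 kHz ≤ fs/2 = 19.45 kHz, appears at 11.5 kHz.
62.9 kHz mod fs = 24 kHz.
24 kHz > fs/2 = 19.45 kHz, folds to fs − 24 kHz = 14.9 kHz.
105.2 kHz mod fs = 27.4 kHz.
27.4 kHz > fs/2 = 19.45 kHz, folds to fs − 27.4 kHz = 11.5 kHz.
98.2 kHz mod fs = 20.4 kHz.
20.4 kHz > fs/2 = 19.45 kHz, folds to fs − 20.4 kHz = 18.5 kHz.
Distinct values: {11.5 kHz, 14.9 kHz, 18.5 kHz}.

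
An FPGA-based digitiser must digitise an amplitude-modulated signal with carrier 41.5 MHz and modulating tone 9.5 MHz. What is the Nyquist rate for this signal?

102 MHz

AM sidebands sit at fc ± fm = 32 MHz and 51 MHz.
Highest-frequency component: 51 MHz.
Nyquist rate = 2 × 51 MHz = 102 MHz.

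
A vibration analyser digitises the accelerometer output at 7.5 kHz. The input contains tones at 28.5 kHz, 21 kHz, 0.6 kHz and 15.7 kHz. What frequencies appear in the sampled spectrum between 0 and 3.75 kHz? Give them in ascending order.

fs/2 = 3.75 kHz.
28.5 kHz mod fs = 6 kHz.
6 kHz > fs/2 = 3.75 kHz, folds to fs − 6 kHz = 1.5 kHz.
21 kHz mod fs = 6 kHz.
6 kHz > fs/2 = 3.75 kHz, folds to fs − 6 kHz = 1.5 kHz.
0.6 kHz ≤ fs/2 = 3.75 kHz, passes unchanged.
15.7 kHz mod fs = 0.7 kHz.
0.7 kHz ≤ fs/2 = 3.75 kHz, appears at 0.7 kHz.
Distinct values: {0.6 kHz, 0.7 kHz, 1.5 kHz}.

0.6 kHz, 0.7 kHz, 1.5 kHz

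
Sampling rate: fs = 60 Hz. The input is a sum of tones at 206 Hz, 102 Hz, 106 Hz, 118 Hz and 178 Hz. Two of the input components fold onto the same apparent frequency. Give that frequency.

fs/2 = 30 Hz.
206 Hz mod fs = 26 Hz.
26 Hz ≤ fs/2 = 30 Hz, appears at 26 Hz.
102 Hz mod fs = 42 Hz.
42 Hz > fs/2 = 30 Hz, folds to fs − 42 Hz = 18 Hz.
106 Hz mod fs = 46 Hz.
46 Hz > fs/2 = 30 Hz, folds to fs − 46 Hz = 14 Hz.
118 Hz mod fs = 58 Hz.
58 Hz > fs/2 = 30 Hz, folds to fs − 58 Hz = 2 Hz.
178 Hz mod fs = 58 Hz.
58 Hz > fs/2 = 30 Hz, folds to fs − 58 Hz = 2 Hz.
118 Hz and 178 Hz both map to 2 Hz.

2 Hz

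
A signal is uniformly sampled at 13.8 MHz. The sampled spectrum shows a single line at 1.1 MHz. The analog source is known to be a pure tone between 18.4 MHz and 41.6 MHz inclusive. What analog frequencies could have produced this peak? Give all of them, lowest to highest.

Frequencies that alias to 1.1 MHz are k·fs ± 1.1 MHz for integer k ≥ 0.
k=0: 1.1 MHz.
k=1: 12.7 MHz, 14.9 MHz.
k=2: 26.5 MHz, 28.7 MHz.
k=3: 40.3 MHz, 42.5 MHz.
k=4: 54.1 MHz, 56.3 MHz.
Within [18.4 MHz, 41.6 MHz]: 26.5 MHz, 28.7 MHz, 40.3 MHz.

26.5 MHz, 28.7 MHz, 40.3 MHz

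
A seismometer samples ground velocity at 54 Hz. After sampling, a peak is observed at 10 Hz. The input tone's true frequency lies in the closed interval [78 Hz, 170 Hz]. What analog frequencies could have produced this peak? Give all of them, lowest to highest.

98 Hz, 118 Hz, 152 Hz

Frequencies that alias to 10 Hz are k·fs ± 10 Hz for integer k ≥ 0.
k=0: 10 Hz.
k=1: 44 Hz, 64 Hz.
k=2: 98 Hz, 118 Hz.
k=3: 152 Hz, 172 Hz.
k=4: 206 Hz, 226 Hz.
Within [78 Hz, 170 Hz]: 98 Hz, 118 Hz, 152 Hz.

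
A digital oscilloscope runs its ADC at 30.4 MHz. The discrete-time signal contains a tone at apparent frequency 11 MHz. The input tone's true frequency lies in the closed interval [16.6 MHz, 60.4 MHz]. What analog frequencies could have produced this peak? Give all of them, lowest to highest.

Frequencies that alias to 11 MHz are k·fs ± 11 MHz for integer k ≥ 0.
k=0: 11 MHz.
k=1: 19.4 MHz, 41.4 MHz.
k=2: 49.8 MHz, 71.8 MHz.
k=3: 80.2 MHz, 102.2 MHz.
Within [16.6 MHz, 60.4 MHz]: 19.4 MHz, 41.4 MHz, 49.8 MHz.

19.4 MHz, 41.4 MHz, 49.8 MHz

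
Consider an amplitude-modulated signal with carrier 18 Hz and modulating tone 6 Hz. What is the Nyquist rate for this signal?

AM sidebands sit at fc ± fm = 12 Hz and 24 Hz.
Highest-frequency component: 24 Hz.
Nyquist rate = 2 × 24 Hz = 48 Hz.

48 Hz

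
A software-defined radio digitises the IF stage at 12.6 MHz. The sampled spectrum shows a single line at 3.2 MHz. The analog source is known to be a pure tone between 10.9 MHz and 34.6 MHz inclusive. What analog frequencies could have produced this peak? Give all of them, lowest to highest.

Frequencies that alias to 3.2 MHz are k·fs ± 3.2 MHz for integer k ≥ 0.
k=0: 3.2 MHz.
k=1: 9.4 MHz, 15.8 MHz.
k=2: 22 MHz, 28.4 MHz.
k=3: 34.6 MHz, 41 MHz.
k=4: 47.2 MHz, 53.6 MHz.
Within [10.9 MHz, 34.6 MHz]: 15.8 MHz, 22 MHz, 28.4 MHz, 34.6 MHz.

15.8 MHz, 22 MHz, 28.4 MHz, 34.6 MHz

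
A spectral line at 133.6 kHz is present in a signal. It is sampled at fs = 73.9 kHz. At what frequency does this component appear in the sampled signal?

133.6 kHz mod fs = 59.7 kHz.
59.7 kHz > fs/2 = 36.95 kHz, folds to fs − 59.7 kHz = 14.2 kHz.

14.2 kHz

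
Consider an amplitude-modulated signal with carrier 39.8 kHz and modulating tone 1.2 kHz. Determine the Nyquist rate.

82 kHz

AM sidebands sit at fc ± fm = 38.6 kHz and 41 kHz.
Highest-frequency component: 41 kHz.
Nyquist rate = 2 × 41 kHz = 82 kHz.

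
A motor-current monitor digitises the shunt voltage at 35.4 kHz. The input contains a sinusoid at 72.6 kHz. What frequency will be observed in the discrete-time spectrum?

1.8 kHz

72.6 kHz mod fs = 1.8 kHz.
1.8 kHz ≤ fs/2 = 17.7 kHz, appears at 1.8 kHz.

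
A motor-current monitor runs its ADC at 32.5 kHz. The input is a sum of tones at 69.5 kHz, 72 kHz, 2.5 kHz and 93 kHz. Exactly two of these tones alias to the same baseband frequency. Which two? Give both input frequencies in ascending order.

69.5 kHz, 93 kHz

fs/2 = 16.25 kHz.
69.5 kHz mod fs = 4.5 kHz.
4.5 kHz ≤ fs/2 = 16.25 kHz, appears at 4.5 kHz.
72 kHz mod fs = 7 kHz.
7 kHz ≤ fs/2 = 16.25 kHz, appears at 7 kHz.
2.5 kHz ≤ fs/2 = 16.25 kHz, passes unchanged.
93 kHz mod fs = 28 kHz.
28 kHz > fs/2 = 16.25 kHz, folds to fs − 28 kHz = 4.5 kHz.
69.5 kHz and 93 kHz both map to 4.5 kHz.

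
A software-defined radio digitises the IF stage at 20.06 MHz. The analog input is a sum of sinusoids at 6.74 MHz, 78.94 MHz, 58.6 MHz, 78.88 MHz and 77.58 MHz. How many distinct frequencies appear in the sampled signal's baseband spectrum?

5

fs/2 = 10.03 MHz.
6.74 MHz ≤ fs/2 = 10.03 MHz, passes unchanged.
78.94 MHz mod fs = 18.76 MHz.
18.76 MHz > fs/2 = 10.03 MHz, folds to fs − 18.76 MHz = 1.3 MHz.
58.6 MHz mod fs = 18.48 MHz.
18.48 MHz > fs/2 = 10.03 MHz, folds to fs − 18.48 MHz = 1.58 MHz.
78.88 MHz mod fs = 18.7 MHz.
18.7 MHz > fs/2 = 10.03 MHz, folds to fs − 18.7 MHz = 1.36 MHz.
77.58 MHz mod fs = 17.4 MHz.
17.4 MHz > fs/2 = 10.03 MHz, folds to fs − 17.4 MHz = 2.66 MHz.
Distinct values: {1.3 MHz, 1.36 MHz, 1.58 MHz, 2.66 MHz, 6.74 MHz} → 5.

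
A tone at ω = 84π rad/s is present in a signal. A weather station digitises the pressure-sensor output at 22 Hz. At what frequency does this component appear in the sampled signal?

2 Hz

ω = 84π rad/s → f = ω/(2π) = 42 Hz.
42 Hz mod fs = 20 Hz.
20 Hz > fs/2 = 11 Hz, folds to fs − 20 Hz = 2 Hz.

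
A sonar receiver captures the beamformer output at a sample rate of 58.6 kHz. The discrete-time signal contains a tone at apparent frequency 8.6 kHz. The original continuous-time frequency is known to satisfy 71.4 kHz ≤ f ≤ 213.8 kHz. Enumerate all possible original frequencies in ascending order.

Frequencies that alias to 8.6 kHz are k·fs ± 8.6 kHz for integer k ≥ 0.
k=0: 8.6 kHz.
k=1: 50 kHz, 67.2 kHz.
k=2: 108.6 kHz, 125.8 kHz.
k=3: 167.2 kHz, 184.4 kHz.
k=4: 225.8 kHz, 243 kHz.
Within [71.4 kHz, 213.8 kHz]: 108.6 kHz, 125.8 kHz, 167.2 kHz, 184.4 kHz.

108.6 kHz, 125.8 kHz, 167.2 kHz, 184.4 kHz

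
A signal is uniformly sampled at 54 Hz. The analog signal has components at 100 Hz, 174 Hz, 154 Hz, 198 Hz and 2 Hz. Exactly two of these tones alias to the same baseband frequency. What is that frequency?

fs/2 = 27 Hz.
100 Hz mod fs = 46 Hz.
46 Hz > fs/2 = 27 Hz, folds to fs − 46 Hz = 8 Hz.
174 Hz mod fs = 12 Hz.
12 Hz ≤ fs/2 = 27 Hz, appears at 12 Hz.
154 Hz mod fs = 46 Hz.
46 Hz > fs/2 = 27 Hz, folds to fs − 46 Hz = 8 Hz.
198 Hz mod fs = 36 Hz.
36 Hz > fs/2 = 27 Hz, folds to fs − 36 Hz = 18 Hz.
2 Hz ≤ fs/2 = 27 Hz, passes unchanged.
100 Hz and 154 Hz both map to 8 Hz.

8 Hz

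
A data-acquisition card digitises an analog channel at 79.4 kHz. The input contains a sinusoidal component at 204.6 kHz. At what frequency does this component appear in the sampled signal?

204.6 kHz mod fs = 45.8 kHz.
45.8 kHz > fs/2 = 39.7 kHz, folds to fs − 45.8 kHz = 33.6 kHz.

33.6 kHz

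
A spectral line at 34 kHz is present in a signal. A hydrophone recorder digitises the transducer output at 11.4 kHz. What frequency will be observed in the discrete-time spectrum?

0.2 kHz

34 kHz mod fs = 11.2 kHz.
11.2 kHz > fs/2 = 5.7 kHz, folds to fs − 11.2 kHz = 0.2 kHz.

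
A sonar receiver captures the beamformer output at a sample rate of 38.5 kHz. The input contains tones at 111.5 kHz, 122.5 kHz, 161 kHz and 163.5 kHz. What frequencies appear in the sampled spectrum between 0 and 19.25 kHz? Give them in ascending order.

fs/2 = 19.25 kHz.
111.5 kHz mod fs = 34.5 kHz.
34.5 kHz > fs/2 = 19.25 kHz, folds to fs − 34.5 kHz = 4 kHz.
122.5 kHz mod fs = 7 kHz.
7 kHz ≤ fs/2 = 19.25 kHz, appears at 7 kHz.
161 kHz mod fs = 7 kHz.
7 kHz ≤ fs/2 = 19.25 kHz, appears at 7 kHz.
163.5 kHz mod fs = 9.5 kHz.
9.5 kHz ≤ fs/2 = 19.25 kHz, appears at 9.5 kHz.
Distinct values: {4 kHz, 7 kHz, 9.5 kHz}.

4 kHz, 7 kHz, 9.5 kHz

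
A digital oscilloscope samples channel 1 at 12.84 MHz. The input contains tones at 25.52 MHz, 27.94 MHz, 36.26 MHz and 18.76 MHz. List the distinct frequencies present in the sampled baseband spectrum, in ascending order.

0.16 MHz, 2.26 MHz, 5.92 MHz

fs/2 = 6.42 MHz.
25.52 MHz mod fs = 12.68 MHz.
12.68 MHz > fs/2 = 6.42 MHz, folds to fs − 12.68 MHz = 0.16 MHz.
27.94 MHz mod fs = 2.26 MHz.
2.26 MHz ≤ fs/2 = 6.42 MHz, appears at 2.26 MHz.
36.26 MHz mod fs = 10.58 MHz.
10.58 MHz > fs/2 = 6.42 MHz, folds to fs − 10.58 MHz = 2.26 MHz.
18.76 MHz mod fs = 5.92 MHz.
5.92 MHz ≤ fs/2 = 6.42 MHz, appears at 5.92 MHz.
Distinct values: {0.16 MHz, 2.26 MHz, 5.92 MHz}.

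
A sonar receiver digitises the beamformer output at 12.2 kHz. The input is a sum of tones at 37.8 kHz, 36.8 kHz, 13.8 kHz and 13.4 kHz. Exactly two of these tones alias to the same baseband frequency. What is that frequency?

fs/2 = 6.1 kHz.
37.8 kHz mod fs = 1.2 kHz.
1.2 kHz ≤ fs/2 = 6.1 kHz, appears at 1.2 kHz.
36.8 kHz mod fs = 0.2 kHz.
0.2 kHz ≤ fs/2 = 6.1 kHz, appears at 0.2 kHz.
13.8 kHz mod fs = 1.6 kHz.
1.6 kHz ≤ fs/2 = 6.1 kHz, appears at 1.6 kHz.
13.4 kHz mod fs = 1.2 kHz.
1.2 kHz ≤ fs/2 = 6.1 kHz, appears at 1.2 kHz.
13.4 kHz and 37.8 kHz both map to 1.2 kHz.

1.2 kHz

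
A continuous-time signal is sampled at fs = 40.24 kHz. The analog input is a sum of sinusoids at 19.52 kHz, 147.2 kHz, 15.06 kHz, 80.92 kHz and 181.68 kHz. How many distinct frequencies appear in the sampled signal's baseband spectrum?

fs/2 = 20.12 kHz.
19.52 kHz ≤ fs/2 = 20.12 kHz, passes unchanged.
147.2 kHz mod fs = 26.48 kHz.
26.48 kHz > fs/2 = 20.12 kHz, folds to fs − 26.48 kHz = 13.76 kHz.
15.06 kHz ≤ fs/2 = 20.12 kHz, passes unchanged.
80.92 kHz mod fs = 0.44 kHz.
0.44 kHz ≤ fs/2 = 20.12 kHz, appears at 0.44 kHz.
181.68 kHz mod fs = 20.72 kHz.
20.72 kHz > fs/2 = 20.12 kHz, folds to fs − 20.72 kHz = 19.52 kHz.
Distinct values: {0.44 kHz, 13.76 kHz, 15.06 kHz, 19.52 kHz} → 4.

4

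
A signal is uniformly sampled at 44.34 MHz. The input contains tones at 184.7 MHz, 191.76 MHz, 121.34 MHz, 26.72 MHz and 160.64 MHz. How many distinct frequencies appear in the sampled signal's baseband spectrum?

fs/2 = 22.17 MHz.
184.7 MHz mod fs = 7.34 MHz.
7.34 MHz ≤ fs/2 = 22.17 MHz, appears at 7.34 MHz.
191.76 MHz mod fs = 14.4 MHz.
14.4 MHz ≤ fs/2 = 22.17 MHz, appears at 14.4 MHz.
121.34 MHz mod fs = 32.66 MHz.
32.66 MHz > fs/2 = 22.17 MHz, folds to fs − 32.66 MHz = 11.68 MHz.
26.72 MHz > fs/2 = 22.17 MHz, folds to fs − 26.72 MHz = 17.62 MHz.
160.64 MHz mod fs = 27.62 MHz.
27.62 MHz > fs/2 = 22.17 MHz, folds to fs − 27.62 MHz = 16.72 MHz.
Distinct values: {7.34 MHz, 11.68 MHz, 14.4 MHz, 16.72 MHz, 17.62 MHz} → 5.

5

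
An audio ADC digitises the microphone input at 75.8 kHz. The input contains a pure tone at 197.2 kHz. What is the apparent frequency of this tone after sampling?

197.2 kHz mod fs = 45.6 kHz.
45.6 kHz > fs/2 = 37.9 kHz, folds to fs − 45.6 kHz = 30.2 kHz.

30.2 kHz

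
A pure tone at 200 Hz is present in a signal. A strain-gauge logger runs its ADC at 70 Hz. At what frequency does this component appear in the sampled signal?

10 Hz

200 Hz mod fs = 60 Hz.
60 Hz > fs/2 = 35 Hz, folds to fs − 60 Hz = 10 Hz.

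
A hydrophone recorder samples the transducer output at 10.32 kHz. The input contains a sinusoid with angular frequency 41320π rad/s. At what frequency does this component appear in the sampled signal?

0.02 kHz

ω = 41320π rad/s → f = ω/(2π) = 20660 Hz = 20.66 kHz.
20.66 kHz mod fs = 0.02 kHz.
0.02 kHz ≤ fs/2 = 5.16 kHz, appears at 0.02 kHz.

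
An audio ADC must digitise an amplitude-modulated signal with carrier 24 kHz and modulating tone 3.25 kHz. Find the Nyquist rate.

54.5 kHz

AM sidebands sit at fc ± fm = 20.75 kHz and 27.25 kHz.
Highest-frequency component: 27.25 kHz.
Nyquist rate = 2 × 27.25 kHz = 54.5 kHz.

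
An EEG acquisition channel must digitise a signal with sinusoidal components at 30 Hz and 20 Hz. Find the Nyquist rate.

Highest-frequency component: 30 Hz.
Nyquist rate = 2 × 30 Hz = 60 Hz.

60 Hz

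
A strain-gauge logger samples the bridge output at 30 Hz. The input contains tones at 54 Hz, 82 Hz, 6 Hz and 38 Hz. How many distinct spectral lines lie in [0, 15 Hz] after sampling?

2

fs/2 = 15 Hz.
54 Hz mod fs = 24 Hz.
24 Hz > fs/2 = 15 Hz, folds to fs − 24 Hz = 6 Hz.
82 Hz mod fs = 22 Hz.
22 Hz > fs/2 = 15 Hz, folds to fs − 22 Hz = 8 Hz.
6 Hz ≤ fs/2 = 15 Hz, passes unchanged.
38 Hz mod fs = 8 Hz.
8 Hz ≤ fs/2 = 15 Hz, appears at 8 Hz.
Distinct values: {6 Hz, 8 Hz} → 2.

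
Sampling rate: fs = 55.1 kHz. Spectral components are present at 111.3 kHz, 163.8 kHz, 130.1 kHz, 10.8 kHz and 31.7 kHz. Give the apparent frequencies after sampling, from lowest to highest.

1.1 kHz, 1.5 kHz, 10.8 kHz, 19.9 kHz, 23.4 kHz

fs/2 = 27.55 kHz.
111.3 kHz mod fs = 1.1 kHz.
1.1 kHz ≤ fs/2 = 27.55 kHz, appears at 1.1 kHz.
163.8 kHz mod fs = 53.6 kHz.
53.6 kHz > fs/2 = 27.55 kHz, folds to fs − 53.6 kHz = 1.5 kHz.
130.1 kHz mod fs = 19.9 kHz.
19.9 kHz ≤ fs/2 = 27.55 kHz, appears at 19.9 kHz.
10.8 kHz ≤ fs/2 = 27.55 kHz, passes unchanged.
31.7 kHz > fs/2 = 27.55 kHz, folds to fs − 31.7 kHz = 23.4 kHz.
Distinct values: {1.1 kHz, 1.5 kHz, 10.8 kHz, 19.9 kHz, 23.4 kHz}.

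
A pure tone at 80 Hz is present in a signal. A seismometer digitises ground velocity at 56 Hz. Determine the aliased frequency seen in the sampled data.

80 Hz mod fs = 24 Hz.
24 Hz ≤ fs/2 = 28 Hz, appears at 24 Hz.

24 Hz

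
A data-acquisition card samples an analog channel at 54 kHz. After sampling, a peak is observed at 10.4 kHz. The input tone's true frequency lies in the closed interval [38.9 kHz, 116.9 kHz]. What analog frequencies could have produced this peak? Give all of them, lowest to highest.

Frequencies that alias to 10.4 kHz are k·fs ± 10.4 kHz for integer k ≥ 0.
k=0: 10.4 kHz.
k=1: 43.6 kHz, 64.4 kHz.
k=2: 97.6 kHz, 118.4 kHz.
k=3: 151.6 kHz, 172.4 kHz.
Within [38.9 kHz, 116.9 kHz]: 43.6 kHz, 64.4 kHz, 97.6 kHz.

43.6 kHz, 64.4 kHz, 97.6 kHz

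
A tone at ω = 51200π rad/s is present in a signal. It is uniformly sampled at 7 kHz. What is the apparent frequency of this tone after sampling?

ω = 51200π rad/s → f = ω/(2π) = 25600 Hz = 25.6 kHz.
25.6 kHz mod fs = 4.6 kHz.
4.6 kHz > fs/2 = 3.5 kHz, folds to fs − 4.6 kHz = 2.4 kHz.

2.4 kHz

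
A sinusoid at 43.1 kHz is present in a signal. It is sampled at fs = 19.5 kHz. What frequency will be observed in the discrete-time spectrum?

43.1 kHz mod fs = 4.1 kHz.
4.1 kHz ≤ fs/2 = 9.75 kHz, appears at 4.1 kHz.

4.1 kHz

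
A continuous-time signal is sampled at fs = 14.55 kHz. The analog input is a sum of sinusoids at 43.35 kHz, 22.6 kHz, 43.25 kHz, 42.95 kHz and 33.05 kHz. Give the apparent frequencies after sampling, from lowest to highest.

fs/2 = 7.275 kHz.
43.35 kHz mod fs = 14.25 kHz.
14.25 kHz > fs/2 = 7.275 kHz, folds to fs − 14.25 kHz = 0.3 kHz.
22.6 kHz mod fs = 8.05 kHz.
8.05 kHz > fs/2 = 7.275 kHz, folds to fs − 8.05 kHz = 6.5 kHz.
43.25 kHz mod fs = 14.15 kHz.
14.15 kHz > fs/2 = 7.275 kHz, folds to fs − 14.15 kHz = 0.4 kHz.
42.95 kHz mod fs = 13.85 kHz.
13.85 kHz > fs/2 = 7.275 kHz, folds to fs − 13.85 kHz = 0.7 kHz.
33.05 kHz mod fs = 3.95 kHz.
3.95 kHz ≤ fs/2 = 7.275 kHz, appears at 3.95 kHz.
Distinct values: {0.3 kHz, 0.4 kHz, 0.7 kHz, 3.95 kHz, 6.5 kHz}.

0.3 kHz, 0.4 kHz, 0.7 kHz, 3.95 kHz, 6.5 kHz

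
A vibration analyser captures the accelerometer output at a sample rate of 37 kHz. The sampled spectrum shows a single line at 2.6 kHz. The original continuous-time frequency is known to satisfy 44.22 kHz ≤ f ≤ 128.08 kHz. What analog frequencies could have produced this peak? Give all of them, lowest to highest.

Frequencies that alias to 2.6 kHz are k·fs ± 2.6 kHz for integer k ≥ 0.
k=0: 2.6 kHz.
k=1: 34.4 kHz, 39.6 kHz.
k=2: 71.4 kHz, 76.6 kHz.
k=3: 108.4 kHz, 113.6 kHz.
k=4: 145.4 kHz, 150.6 kHz.
Within [44.22 kHz, 128.08 kHz]: 71.4 kHz, 76.6 kHz, 108.4 kHz, 113.6 kHz.

71.4 kHz, 76.6 kHz, 108.4 kHz, 113.6 kHz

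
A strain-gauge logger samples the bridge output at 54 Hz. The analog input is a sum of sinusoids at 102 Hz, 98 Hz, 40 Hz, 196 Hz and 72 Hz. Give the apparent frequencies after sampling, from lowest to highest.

6 Hz, 10 Hz, 14 Hz, 18 Hz, 20 Hz

fs/2 = 27 Hz.
102 Hz mod fs = 48 Hz.
48 Hz > fs/2 = 27 Hz, folds to fs − 48 Hz = 6 Hz.
98 Hz mod fs = 44 Hz.
44 Hz > fs/2 = 27 Hz, folds to fs − 44 Hz = 10 Hz.
40 Hz > fs/2 = 27 Hz, folds to fs − 40 Hz = 14 Hz.
196 Hz mod fs = 34 Hz.
34 Hz > fs/2 = 27 Hz, folds to fs − 34 Hz = 20 Hz.
72 Hz mod fs = 18 Hz.
18 Hz ≤ fs/2 = 27 Hz, appears at 18 Hz.
Distinct values: {6 Hz, 10 Hz, 14 Hz, 18 Hz, 20 Hz}.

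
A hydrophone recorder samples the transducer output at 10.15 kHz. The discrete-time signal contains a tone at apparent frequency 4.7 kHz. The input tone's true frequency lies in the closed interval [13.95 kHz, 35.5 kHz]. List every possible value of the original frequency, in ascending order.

14.85 kHz, 15.6 kHz, 25 kHz, 25.75 kHz, 35.15 kHz

Frequencies that alias to 4.7 kHz are k·fs ± 4.7 kHz for integer k ≥ 0.
k=0: 4.7 kHz.
k=1: 5.45 kHz, 14.85 kHz.
k=2: 15.6 kHz, 25 kHz.
k=3: 25.75 kHz, 35.15 kHz.
k=4: 35.9 kHz, 45.3 kHz.
Within [13.95 kHz, 35.5 kHz]: 14.85 kHz, 15.6 kHz, 25 kHz, 25.75 kHz, 35.15 kHz.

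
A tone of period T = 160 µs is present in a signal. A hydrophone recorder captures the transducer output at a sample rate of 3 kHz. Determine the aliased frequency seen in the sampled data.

0.25 kHz

T = 160 µs → f = 1/T = 6.25 kHz.
6.25 kHz mod fs = 0.25 kHz.
0.25 kHz ≤ fs/2 = 1.5 kHz, appears at 0.25 kHz.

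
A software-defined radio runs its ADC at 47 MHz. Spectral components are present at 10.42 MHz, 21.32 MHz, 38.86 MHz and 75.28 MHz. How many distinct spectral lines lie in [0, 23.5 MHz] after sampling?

4

fs/2 = 23.5 MHz.
10.42 MHz ≤ fs/2 = 23.5 MHz, passes unchanged.
21.32 MHz ≤ fs/2 = 23.5 MHz, passes unchanged.
38.86 MHz > fs/2 = 23.5 MHz, folds to fs − 38.86 MHz = 8.14 MHz.
75.28 MHz mod fs = 28.28 MHz.
28.28 MHz > fs/2 = 23.5 MHz, folds to fs − 28.28 MHz = 18.72 MHz.
Distinct values: {8.14 MHz, 10.42 MHz, 18.72 MHz, 21.32 MHz} → 4.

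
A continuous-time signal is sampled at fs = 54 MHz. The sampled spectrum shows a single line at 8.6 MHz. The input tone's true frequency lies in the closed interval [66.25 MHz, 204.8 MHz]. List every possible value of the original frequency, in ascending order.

99.4 MHz, 116.6 MHz, 153.4 MHz, 170.6 MHz

Frequencies that alias to 8.6 MHz are k·fs ± 8.6 MHz for integer k ≥ 0.
k=0: 8.6 MHz.
k=1: 45.4 MHz, 62.6 MHz.
k=2: 99.4 MHz, 116.6 MHz.
k=3: 153.4 MHz, 170.6 MHz.
k=4: 207.4 MHz, 224.6 MHz.
Within [66.25 MHz, 204.8 MHz]: 99.4 MHz, 116.6 MHz, 153.4 MHz, 170.6 MHz.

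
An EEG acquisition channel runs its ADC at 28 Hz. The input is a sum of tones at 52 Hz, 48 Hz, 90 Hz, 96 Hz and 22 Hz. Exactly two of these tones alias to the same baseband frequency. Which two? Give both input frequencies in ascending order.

fs/2 = 14 Hz.
52 Hz mod fs = 24 Hz.
24 Hz > fs/2 = 14 Hz, folds to fs − 24 Hz = 4 Hz.
48 Hz mod fs = 20 Hz.
20 Hz > fs/2 = 14 Hz, folds to fs − 20 Hz = 8 Hz.
90 Hz mod fs = 6 Hz.
6 Hz ≤ fs/2 = 14 Hz, appears at 6 Hz.
96 Hz mod fs = 12 Hz.
12 Hz ≤ fs/2 = 14 Hz, appears at 12 Hz.
22 Hz > fs/2 = 14 Hz, folds to fs − 22 Hz = 6 Hz.
22 Hz and 90 Hz both map to 6 Hz.

22 Hz, 90 Hz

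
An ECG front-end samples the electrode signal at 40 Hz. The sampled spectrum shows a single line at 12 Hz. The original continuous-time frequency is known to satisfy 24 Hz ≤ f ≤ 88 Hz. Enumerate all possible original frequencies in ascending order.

28 Hz, 52 Hz, 68 Hz

Frequencies that alias to 12 Hz are k·fs ± 12 Hz for integer k ≥ 0.
k=0: 12 Hz.
k=1: 28 Hz, 52 Hz.
k=2: 68 Hz, 92 Hz.
k=3: 108 Hz, 132 Hz.
Within [24 Hz, 88 Hz]: 28 Hz, 52 Hz, 68 Hz.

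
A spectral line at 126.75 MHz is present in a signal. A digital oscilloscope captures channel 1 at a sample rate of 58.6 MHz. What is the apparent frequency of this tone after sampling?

9.55 MHz

126.75 MHz mod fs = 9.55 MHz.
9.55 MHz ≤ fs/2 = 29.3 MHz, appears at 9.55 MHz.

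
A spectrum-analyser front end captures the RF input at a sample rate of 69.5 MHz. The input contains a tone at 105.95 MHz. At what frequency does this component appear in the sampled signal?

105.95 MHz mod fs = 36.45 MHz.
36.45 MHz > fs/2 = 34.75 MHz, folds to fs − 36.45 MHz = 33.05 MHz.

33.05 MHz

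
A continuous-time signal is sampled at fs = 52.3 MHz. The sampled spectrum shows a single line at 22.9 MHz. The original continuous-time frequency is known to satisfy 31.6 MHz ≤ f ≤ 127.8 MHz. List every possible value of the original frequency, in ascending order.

Frequencies that alias to 22.9 MHz are k·fs ± 22.9 MHz for integer k ≥ 0.
k=0: 22.9 MHz.
k=1: 29.4 MHz, 75.2 MHz.
k=2: 81.7 MHz, 127.5 MHz.
k=3: 134 MHz, 179.8 MHz.
Within [31.6 MHz, 127.8 MHz]: 75.2 MHz, 81.7 MHz, 127.5 MHz.

75.2 MHz, 81.7 MHz, 127.5 MHz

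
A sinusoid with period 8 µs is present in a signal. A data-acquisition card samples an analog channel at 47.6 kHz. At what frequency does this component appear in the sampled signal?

T = 8 µs → f = 1/T = 125 kHz.
125 kHz mod fs = 29.8 kHz.
29.8 kHz > fs/2 = 23.8 kHz, folds to fs − 29.8 kHz = 17.8 kHz.

17.8 kHz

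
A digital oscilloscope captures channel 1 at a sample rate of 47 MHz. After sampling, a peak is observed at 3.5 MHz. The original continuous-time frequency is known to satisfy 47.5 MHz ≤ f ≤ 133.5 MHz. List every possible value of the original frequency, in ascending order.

50.5 MHz, 90.5 MHz, 97.5 MHz

Frequencies that alias to 3.5 MHz are k·fs ± 3.5 MHz for integer k ≥ 0.
k=0: 3.5 MHz.
k=1: 43.5 MHz, 50.5 MHz.
k=2: 90.5 MHz, 97.5 MHz.
k=3: 137.5 MHz, 144.5 MHz.
Within [47.5 MHz, 133.5 MHz]: 50.5 MHz, 90.5 MHz, 97.5 MHz.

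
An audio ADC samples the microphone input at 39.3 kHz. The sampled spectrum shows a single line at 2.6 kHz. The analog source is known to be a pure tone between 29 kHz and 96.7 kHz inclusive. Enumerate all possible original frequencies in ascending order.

Frequencies that alias to 2.6 kHz are k·fs ± 2.6 kHz for integer k ≥ 0.
k=0: 2.6 kHz.
k=1: 36.7 kHz, 41.9 kHz.
k=2: 76 kHz, 81.2 kHz.
k=3: 115.3 kHz, 120.5 kHz.
Within [29 kHz, 96.7 kHz]: 36.7 kHz, 41.9 kHz, 76 kHz, 81.2 kHz.

36.7 kHz, 41.9 kHz, 76 kHz, 81.2 kHz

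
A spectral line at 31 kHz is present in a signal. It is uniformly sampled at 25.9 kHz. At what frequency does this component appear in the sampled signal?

31 kHz mod fs = 5.1 kHz.
5.1 kHz ≤ fs/2 = 12.95 kHz, appears at 5.1 kHz.

5.1 kHz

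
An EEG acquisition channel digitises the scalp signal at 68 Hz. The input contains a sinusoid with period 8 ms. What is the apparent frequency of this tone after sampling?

T = 8 ms → f = 1/T = 125 Hz.
125 Hz mod fs = 57 Hz.
57 Hz > fs/2 = 34 Hz, folds to fs − 57 Hz = 11 Hz.

11 Hz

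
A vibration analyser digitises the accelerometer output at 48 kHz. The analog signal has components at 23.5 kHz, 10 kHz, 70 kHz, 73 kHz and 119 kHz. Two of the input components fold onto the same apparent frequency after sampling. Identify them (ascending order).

fs/2 = 24 kHz.
23.5 kHz ≤ fs/2 = 24 kHz, passes unchanged.
10 kHz ≤ fs/2 = 24 kHz, passes unchanged.
70 kHz mod fs = 22 kHz.
22 kHz ≤ fs/2 = 24 kHz, appears at 22 kHz.
73 kHz mod fs = 25 kHz.
25 kHz > fs/2 = 24 kHz, folds to fs − 25 kHz = 23 kHz.
119 kHz mod fs = 23 kHz.
23 kHz ≤ fs/2 = 24 kHz, appears at 23 kHz.
73 kHz and 119 kHz both map to 23 kHz.

73 kHz, 119 kHz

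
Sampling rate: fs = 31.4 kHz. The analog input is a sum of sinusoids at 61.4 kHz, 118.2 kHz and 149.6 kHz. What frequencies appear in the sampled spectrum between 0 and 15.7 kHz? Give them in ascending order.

1.4 kHz, 7.4 kHz

fs/2 = 15.7 kHz.
61.4 kHz mod fs = 30 kHz.
30 kHz > fs/2 = 15.7 kHz, folds to fs − 30 kHz = 1.4 kHz.
118.2 kHz mod fs = 24 kHz.
24 kHz > fs/2 = 15.7 kHz, folds to fs − 24 kHz = 7.4 kHz.
149.6 kHz mod fs = 24 kHz.
24 kHz > fs/2 = 15.7 kHz, folds to fs − 24 kHz = 7.4 kHz.
Distinct values: {1.4 kHz, 7.4 kHz}.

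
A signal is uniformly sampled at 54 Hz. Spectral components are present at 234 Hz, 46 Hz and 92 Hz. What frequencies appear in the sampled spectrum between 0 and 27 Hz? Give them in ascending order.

8 Hz, 16 Hz, 18 Hz

fs/2 = 27 Hz.
234 Hz mod fs = 18 Hz.
18 Hz ≤ fs/2 = 27 Hz, appears at 18 Hz.
46 Hz > fs/2 = 27 Hz, folds to fs − 46 Hz = 8 Hz.
92 Hz mod fs = 38 Hz.
38 Hz > fs/2 = 27 Hz, folds to fs − 38 Hz = 16 Hz.
Distinct values: {8 Hz, 16 Hz, 18 Hz}.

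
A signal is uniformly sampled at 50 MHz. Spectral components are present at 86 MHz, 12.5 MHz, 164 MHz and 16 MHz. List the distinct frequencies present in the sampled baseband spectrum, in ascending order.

12.5 MHz, 14 MHz, 16 MHz

fs/2 = 25 MHz.
86 MHz mod fs = 36 MHz.
36 MHz > fs/2 = 25 MHz, folds to fs − 36 MHz = 14 MHz.
12.5 MHz ≤ fs/2 = 25 MHz, passes unchanged.
164 MHz mod fs = 14 MHz.
14 MHz ≤ fs/2 = 25 MHz, appears at 14 MHz.
16 MHz ≤ fs/2 = 25 MHz, passes unchanged.
Distinct values: {12.5 MHz, 14 MHz, 16 MHz}.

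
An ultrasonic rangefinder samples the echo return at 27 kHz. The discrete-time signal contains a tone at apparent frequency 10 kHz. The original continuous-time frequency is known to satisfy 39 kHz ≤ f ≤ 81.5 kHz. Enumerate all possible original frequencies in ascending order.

Frequencies that alias to 10 kHz are k·fs ± 10 kHz for integer k ≥ 0.
k=0: 10 kHz.
k=1: 17 kHz, 37 kHz.
k=2: 44 kHz, 64 kHz.
k=3: 71 kHz, 91 kHz.
k=4: 98 kHz, 118 kHz.
Within [39 kHz, 81.5 kHz]: 44 kHz, 64 kHz, 71 kHz.

44 kHz, 64 kHz, 71 kHz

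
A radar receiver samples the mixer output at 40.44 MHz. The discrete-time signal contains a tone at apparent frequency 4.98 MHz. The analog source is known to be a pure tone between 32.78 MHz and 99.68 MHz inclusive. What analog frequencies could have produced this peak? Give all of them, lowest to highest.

35.46 MHz, 45.42 MHz, 75.9 MHz, 85.86 MHz

Frequencies that alias to 4.98 MHz are k·fs ± 4.98 MHz for integer k ≥ 0.
k=0: 4.98 MHz.
k=1: 35.46 MHz, 45.42 MHz.
k=2: 75.9 MHz, 85.86 MHz.
k=3: 116.34 MHz, 126.3 MHz.
Within [32.78 MHz, 99.68 MHz]: 35.46 MHz, 45.42 MHz, 75.9 MHz, 85.86 MHz.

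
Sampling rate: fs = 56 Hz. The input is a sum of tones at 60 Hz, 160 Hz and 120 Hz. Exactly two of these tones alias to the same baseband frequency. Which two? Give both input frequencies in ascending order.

120 Hz, 160 Hz

fs/2 = 28 Hz.
60 Hz mod fs = 4 Hz.
4 Hz ≤ fs/2 = 28 Hz, appears at 4 Hz.
160 Hz mod fs = 48 Hz.
48 Hz > fs/2 = 28 Hz, folds to fs − 48 Hz = 8 Hz.
120 Hz mod fs = 8 Hz.
8 Hz ≤ fs/2 = 28 Hz, appears at 8 Hz.
120 Hz and 160 Hz both map to 8 Hz.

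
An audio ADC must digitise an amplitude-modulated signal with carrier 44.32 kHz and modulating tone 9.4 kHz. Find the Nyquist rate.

107.44 kHz

AM sidebands sit at fc ± fm = 34.92 kHz and 53.72 kHz.
Highest-frequency component: 53.72 kHz.
Nyquist rate = 2 × 53.72 kHz = 107.44 kHz.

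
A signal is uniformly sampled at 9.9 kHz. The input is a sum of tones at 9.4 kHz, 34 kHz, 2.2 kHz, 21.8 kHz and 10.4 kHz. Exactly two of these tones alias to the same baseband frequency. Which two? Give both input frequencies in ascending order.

fs/2 = 4.95 kHz.
9.4 kHz > fs/2 = 4.95 kHz, folds to fs − 9.4 kHz = 0.5 kHz.
34 kHz mod fs = 4.3 kHz.
4.3 kHz ≤ fs/2 = 4.95 kHz, appears at 4.3 kHz.
2.2 kHz ≤ fs/2 = 4.95 kHz, passes unchanged.
21.8 kHz mod fs = 2 kHz.
2 kHz ≤ fs/2 = 4.95 kHz, appears at 2 kHz.
10.4 kHz mod fs = 0.5 kHz.
0.5 kHz ≤ fs/2 = 4.95 kHz, appears at 0.5 kHz.
9.4 kHz and 10.4 kHz both map to 0.5 kHz.

9.4 kHz, 10.4 kHz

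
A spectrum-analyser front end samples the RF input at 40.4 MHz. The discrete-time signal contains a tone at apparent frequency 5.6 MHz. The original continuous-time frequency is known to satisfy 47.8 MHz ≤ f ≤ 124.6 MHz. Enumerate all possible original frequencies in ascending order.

75.2 MHz, 86.4 MHz, 115.6 MHz

Frequencies that alias to 5.6 MHz are k·fs ± 5.6 MHz for integer k ≥ 0.
k=0: 5.6 MHz.
k=1: 34.8 MHz, 46 MHz.
k=2: 75.2 MHz, 86.4 MHz.
k=3: 115.6 MHz, 126.8 MHz.
k=4: 156 MHz, 167.2 MHz.
Within [47.8 MHz, 124.6 MHz]: 75.2 MHz, 86.4 MHz, 115.6 MHz.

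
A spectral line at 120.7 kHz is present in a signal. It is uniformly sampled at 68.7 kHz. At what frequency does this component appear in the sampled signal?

120.7 kHz mod fs = 52 kHz.
52 kHz > fs/2 = 34.35 kHz, folds to fs − 52 kHz = 16.7 kHz.

16.7 kHz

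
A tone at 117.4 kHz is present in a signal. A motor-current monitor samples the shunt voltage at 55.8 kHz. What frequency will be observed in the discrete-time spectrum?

5.8 kHz

117.4 kHz mod fs = 5.8 kHz.
5.8 kHz ≤ fs/2 = 27.9 kHz, appears at 5.8 kHz.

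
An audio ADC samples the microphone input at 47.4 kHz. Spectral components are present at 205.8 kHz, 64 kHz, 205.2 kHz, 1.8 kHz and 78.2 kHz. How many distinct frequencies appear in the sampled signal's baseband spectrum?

fs/2 = 23.7 kHz.
205.8 kHz mod fs = 16.2 kHz.
16.2 kHz ≤ fs/2 = 23.7 kHz, appears at 16.2 kHz.
64 kHz mod fs = 16.6 kHz.
16.6 kHz ≤ fs/2 = 23.7 kHz, appears at 16.6 kHz.
205.2 kHz mod fs = 15.6 kHz.
15.6 kHz ≤ fs/2 = 23.7 kHz, appears at 15.6 kHz.
1.8 kHz ≤ fs/2 = 23.7 kHz, passes unchanged.
78.2 kHz mod fs = 30.8 kHz.
30.8 kHz > fs/2 = 23.7 kHz, folds to fs − 30.8 kHz = 16.6 kHz.
Distinct values: {1.8 kHz, 15.6 kHz, 16.2 kHz, 16.6 kHz} → 4.

4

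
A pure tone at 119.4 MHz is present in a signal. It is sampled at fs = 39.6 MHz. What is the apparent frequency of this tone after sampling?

0.6 MHz

119.4 MHz mod fs = 0.6 MHz.
0.6 MHz ≤ fs/2 = 19.8 MHz, appears at 0.6 MHz.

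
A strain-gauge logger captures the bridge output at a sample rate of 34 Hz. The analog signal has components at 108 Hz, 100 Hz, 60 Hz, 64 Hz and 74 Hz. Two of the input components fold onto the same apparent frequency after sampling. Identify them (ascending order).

fs/2 = 17 Hz.
108 Hz mod fs = 6 Hz.
6 Hz ≤ fs/2 = 17 Hz, appears at 6 Hz.
100 Hz mod fs = 32 Hz.
32 Hz > fs/2 = 17 Hz, folds to fs − 32 Hz = 2 Hz.
60 Hz mod fs = 26 Hz.
26 Hz > fs/2 = 17 Hz, folds to fs − 26 Hz = 8 Hz.
64 Hz mod fs = 30 Hz.
30 Hz > fs/2 = 17 Hz, folds to fs − 30 Hz = 4 Hz.
74 Hz mod fs = 6 Hz.
6 Hz ≤ fs/2 = 17 Hz, appears at 6 Hz.
74 Hz and 108 Hz both map to 6 Hz.

74 Hz, 108 Hz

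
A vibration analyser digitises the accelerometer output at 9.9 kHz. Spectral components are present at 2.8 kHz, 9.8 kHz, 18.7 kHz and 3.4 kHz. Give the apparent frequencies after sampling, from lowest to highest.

0.1 kHz, 1.1 kHz, 2.8 kHz, 3.4 kHz

fs/2 = 4.95 kHz.
2.8 kHz ≤ fs/2 = 4.95 kHz, passes unchanged.
9.8 kHz > fs/2 = 4.95 kHz, folds to fs − 9.8 kHz = 0.1 kHz.
18.7 kHz mod fs = 8.8 kHz.
8.8 kHz > fs/2 = 4.95 kHz, folds to fs − 8.8 kHz = 1.1 kHz.
3.4 kHz ≤ fs/2 = 4.95 kHz, passes unchanged.
Distinct values: {0.1 kHz, 1.1 kHz, 2.8 kHz, 3.4 kHz}.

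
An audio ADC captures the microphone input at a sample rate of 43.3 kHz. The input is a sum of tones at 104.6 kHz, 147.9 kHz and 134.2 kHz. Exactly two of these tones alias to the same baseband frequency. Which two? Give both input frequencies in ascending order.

104.6 kHz, 147.9 kHz

fs/2 = 21.65 kHz.
104.6 kHz mod fs = 18 kHz.
18 kHz ≤ fs/2 = 21.65 kHz, appears at 18 kHz.
147.9 kHz mod fs = 18 kHz.
18 kHz ≤ fs/2 = 21.65 kHz, appears at 18 kHz.
134.2 kHz mod fs = 4.3 kHz.
4.3 kHz ≤ fs/2 = 21.65 kHz, appears at 4.3 kHz.
104.6 kHz and 147.9 kHz both map to 18 kHz.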